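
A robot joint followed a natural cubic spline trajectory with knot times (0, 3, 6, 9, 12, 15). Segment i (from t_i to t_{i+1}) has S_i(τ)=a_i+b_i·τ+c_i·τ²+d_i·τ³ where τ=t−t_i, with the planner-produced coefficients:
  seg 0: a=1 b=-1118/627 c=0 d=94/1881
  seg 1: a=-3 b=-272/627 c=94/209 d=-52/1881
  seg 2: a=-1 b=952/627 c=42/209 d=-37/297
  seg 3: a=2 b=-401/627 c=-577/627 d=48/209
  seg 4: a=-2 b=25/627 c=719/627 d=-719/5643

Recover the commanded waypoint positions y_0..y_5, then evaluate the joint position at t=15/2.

y_0=1 y_1=-3 y_2=-1 y_3=2 y_4=-2 y_5=5
S(15/2) = 199/152

y_0 = S_0(0) = a_0 = 1
y_1 = S_1(0) = a_1 = -3
y_2 = S_2(0) = a_2 = -1
y_3 = S_3(0) = a_3 = 2
y_4 = S_4(0) = a_4 = -2
y_5 = S_4(3) = 5
t_q=15/2 is in segment 2 (τ=3/2); S_2(τ)=199/152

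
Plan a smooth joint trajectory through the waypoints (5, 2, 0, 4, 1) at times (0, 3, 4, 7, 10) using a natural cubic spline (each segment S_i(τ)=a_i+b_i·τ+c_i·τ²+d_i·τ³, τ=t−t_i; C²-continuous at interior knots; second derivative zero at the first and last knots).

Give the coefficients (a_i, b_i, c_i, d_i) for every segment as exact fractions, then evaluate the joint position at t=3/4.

  seg 0: a=5 b=-47/114 c=0 d=-67/1026
  seg 1: a=2 b=-124/57 c=-67/114 d=29/38
  seg 2: a=0 b=-121/114 c=97/57 d=-103/342
  seg 3: a=4 b=58/57 c=-115/114 d=115/1026
S(3/4) = 11341/2432

Δ: Δ0=-1, Δ1=-2, Δ2=4/3, Δ3=-1
row 1: diag=8, rhs=-6; c'=1/8, d'=-3/4
row 2: denom=8−1·1/8=63/8; d'=(20−1·-3/4)/(63/8)=166/63
row 3: denom=12−3·8/21=76/7; d'=(-14−3·166/63)/(76/7)=-115/57
back: M3=-115/57
back: M2=166/63−8/21·-115/57=194/57
back: M1=-3/4−1/8·194/57=-67/57
M: M0=0, M1=-67/57, M2=194/57, M3=-115/57, M4=0
seg 0: a=5, c=M0/2=0, d=(M1−M0)/(6·3)=-67/1026, b=Δ0−h0·(2M0+M1)/6=-47/114
seg 1: a=2, c=M1/2=-67/114, d=(M2−M1)/(6·1)=29/38, b=Δ1−h1·(2M1+M2)/6=-124/57
seg 2: a=0, c=M2/2=97/57, d=(M3−M2)/(6·3)=-103/342, b=Δ2−h2·(2M2+M3)/6=-121/114
seg 3: a=4, c=M3/2=-115/114, d=(M4−M3)/(6·3)=115/1026, b=Δ3−h3·(2M3+M4)/6=58/57
t_q=3/4 → seg 0, τ=3/4; S=5+-47/114·τ+0·τ²+-67/1026·τ³=11341/2432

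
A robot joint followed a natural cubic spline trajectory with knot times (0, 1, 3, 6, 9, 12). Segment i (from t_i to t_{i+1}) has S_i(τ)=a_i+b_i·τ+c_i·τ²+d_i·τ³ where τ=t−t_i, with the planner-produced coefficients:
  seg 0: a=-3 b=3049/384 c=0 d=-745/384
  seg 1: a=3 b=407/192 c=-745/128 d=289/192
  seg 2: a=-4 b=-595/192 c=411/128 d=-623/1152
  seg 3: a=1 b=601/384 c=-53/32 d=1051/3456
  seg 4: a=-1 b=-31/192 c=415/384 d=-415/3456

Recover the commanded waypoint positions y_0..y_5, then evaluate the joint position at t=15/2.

y_0 = S_0(0) = a_0 = -3
y_1 = S_1(0) = a_1 = 3
y_2 = S_2(0) = a_2 = -4
y_3 = S_3(0) = a_3 = 1
y_4 = S_4(0) = a_4 = -1
y_5 = S_4(3) = 5
t_q=15/2 is in segment 3 (τ=3/2); S_3(τ)=663/1024

y_0=-3 y_1=3 y_2=-4 y_3=1 y_4=-1 y_5=5
S(15/2) = 663/1024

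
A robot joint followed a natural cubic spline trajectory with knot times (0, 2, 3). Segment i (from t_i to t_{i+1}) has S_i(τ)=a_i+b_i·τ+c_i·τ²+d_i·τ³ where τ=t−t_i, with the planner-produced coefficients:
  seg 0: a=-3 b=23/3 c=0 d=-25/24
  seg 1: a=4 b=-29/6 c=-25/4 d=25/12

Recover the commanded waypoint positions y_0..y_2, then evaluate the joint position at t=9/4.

y_0=-3 y_1=4 y_2=-5
S(9/4) = 623/256

y_0 = S_0(0) = a_0 = -3
y_1 = S_1(0) = a_1 = 4
y_2 = S_1(1) = -5
t_q=9/4 is in segment 1 (τ=1/4); S_1(τ)=623/256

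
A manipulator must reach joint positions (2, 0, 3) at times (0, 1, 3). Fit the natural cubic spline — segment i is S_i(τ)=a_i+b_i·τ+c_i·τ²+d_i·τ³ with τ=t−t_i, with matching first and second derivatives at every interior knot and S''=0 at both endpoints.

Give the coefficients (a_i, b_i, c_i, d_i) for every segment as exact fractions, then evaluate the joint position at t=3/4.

Δ: Δ0=-2, Δ1=3/2
row 1: diag=6, rhs=21; c'=1/3, d'=7/2
back: M1=7/2
M: M0=0, M1=7/2, M2=0
seg 0: a=2, c=M0/2=0, d=(M1−M0)/(6·1)=7/12, b=Δ0−h0·(2M0+M1)/6=-31/12
seg 1: a=0, c=M1/2=7/4, d=(M2−M1)/(6·2)=-7/24, b=Δ1−h1·(2M1+M2)/6=-5/6
t_q=3/4 → seg 0, τ=3/4; S=2+-31/12·τ+0·τ²+7/12·τ³=79/256

  seg 0: a=2 b=-31/12 c=0 d=7/12
  seg 1: a=0 b=-5/6 c=7/4 d=-7/24
S(3/4) = 79/256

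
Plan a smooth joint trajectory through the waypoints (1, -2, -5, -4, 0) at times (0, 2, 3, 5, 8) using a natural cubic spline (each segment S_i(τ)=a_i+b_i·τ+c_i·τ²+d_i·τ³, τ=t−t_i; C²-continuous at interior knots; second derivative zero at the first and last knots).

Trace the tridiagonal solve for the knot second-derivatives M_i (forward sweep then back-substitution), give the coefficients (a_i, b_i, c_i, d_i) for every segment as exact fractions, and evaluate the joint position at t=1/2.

  seg 0: a=1 b=-763/978 c=0 d=-88/489
  seg 1: a=-2 b=-2875/978 c=-176/163 d=997/978
  seg 2: a=-5 b=-998/489 c=645/326 d=-1385/3912
  seg 3: a=-4 b=1589/978 c=-95/652 d=95/5868
S(1/2) = 383/652

Δ: Δ0=-3/2, Δ1=-3, Δ2=1/2, Δ3=4/3
row 1: diag=6, rhs=-9; c'=1/6, d'=-3/2
row 2: denom=6−1·1/6=35/6; d'=(21−1·-3/2)/(35/6)=27/7
row 3: denom=10−2·12/35=326/35; d'=(5−2·27/7)/(326/35)=-95/326
back: M3=-95/326
back: M2=27/7−12/35·-95/326=645/163
back: M1=-3/2−1/6·645/163=-352/163
M: M0=0, M1=-352/163, M2=645/163, M3=-95/326, M4=0
seg 0: a=1, c=M0/2=0, d=(M1−M0)/(6·2)=-88/489, b=Δ0−h0·(2M0+M1)/6=-763/978
seg 1: a=-2, c=M1/2=-176/163, d=(M2−M1)/(6·1)=997/978, b=Δ1−h1·(2M1+M2)/6=-2875/978
seg 2: a=-5, c=M2/2=645/326, d=(M3−M2)/(6·2)=-1385/3912, b=Δ2−h2·(2M2+M3)/6=-998/489
seg 3: a=-4, c=M3/2=-95/652, d=(M4−M3)/(6·3)=95/5868, b=Δ3−h3·(2M3+M4)/6=1589/978
t_q=1/2 → seg 0, τ=1/2; S=1+-763/978·τ+0·τ²+-88/489·τ³=383/652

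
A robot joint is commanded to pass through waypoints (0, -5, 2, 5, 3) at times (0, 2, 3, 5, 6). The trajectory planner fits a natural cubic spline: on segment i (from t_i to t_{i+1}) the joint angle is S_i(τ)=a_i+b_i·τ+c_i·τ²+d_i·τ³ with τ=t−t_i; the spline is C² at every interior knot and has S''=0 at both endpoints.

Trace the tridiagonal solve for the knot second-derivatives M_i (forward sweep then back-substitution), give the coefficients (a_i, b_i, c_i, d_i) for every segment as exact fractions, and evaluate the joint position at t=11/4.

  seg 0: a=0 b=-375/62 c=0 d=55/62
  seg 1: a=-5 b=285/62 c=165/31 d=-181/62
  seg 2: a=2 b=201/31 c=-213/62 d=117/248
  seg 3: a=5 b=-99/62 c=-75/124 d=25/124
S(11/4) = 833/3968

Δ: Δ0=-5/2, Δ1=7, Δ2=3/2, Δ3=-2
row 1: diag=6, rhs=57; c'=1/6, d'=19/2
row 2: denom=6−1·1/6=35/6; d'=(-33−1·19/2)/(35/6)=-51/7
row 3: denom=6−2·12/35=186/35; d'=(-21−2·-51/7)/(186/35)=-75/62
back: M3=-75/62
back: M2=-51/7−12/35·-75/62=-213/31
back: M1=19/2−1/6·-213/31=330/31
M: M0=0, M1=330/31, M2=-213/31, M3=-75/62, M4=0
seg 0: a=0, c=M0/2=0, d=(M1−M0)/(6·2)=55/62, b=Δ0−h0·(2M0+M1)/6=-375/62
seg 1: a=-5, c=M1/2=165/31, d=(M2−M1)/(6·1)=-181/62, b=Δ1−h1·(2M1+M2)/6=285/62
seg 2: a=2, c=M2/2=-213/62, d=(M3−M2)/(6·2)=117/248, b=Δ2−h2·(2M2+M3)/6=201/31
seg 3: a=5, c=M3/2=-75/124, d=(M4−M3)/(6·1)=25/124, b=Δ3−h3·(2M3+M4)/6=-99/62
t_q=11/4 → seg 1, τ=3/4; S=-5+285/62·τ+165/31·τ²+-181/62·τ³=833/3968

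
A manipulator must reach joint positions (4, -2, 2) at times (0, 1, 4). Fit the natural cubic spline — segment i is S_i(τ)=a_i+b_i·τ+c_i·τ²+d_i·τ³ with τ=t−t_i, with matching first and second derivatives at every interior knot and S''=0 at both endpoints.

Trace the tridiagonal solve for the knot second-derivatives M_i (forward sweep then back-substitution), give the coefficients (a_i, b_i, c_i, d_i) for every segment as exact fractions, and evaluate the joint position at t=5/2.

  seg 0: a=4 b=-83/12 c=0 d=11/12
  seg 1: a=-2 b=-25/6 c=11/4 d=-11/36
S(5/2) = -99/32

Δ: Δ0=-6, Δ1=4/3
row 1: diag=8, rhs=44; c'=3/8, d'=11/2
back: M1=11/2
M: M0=0, M1=11/2, M2=0
seg 0: a=4, c=M0/2=0, d=(M1−M0)/(6·1)=11/12, b=Δ0−h0·(2M0+M1)/6=-83/12
seg 1: a=-2, c=M1/2=11/4, d=(M2−M1)/(6·3)=-11/36, b=Δ1−h1·(2M1+M2)/6=-25/6
t_q=5/2 → seg 1, τ=3/2; S=-2+-25/6·τ+11/4·τ²+-11/36·τ³=-99/32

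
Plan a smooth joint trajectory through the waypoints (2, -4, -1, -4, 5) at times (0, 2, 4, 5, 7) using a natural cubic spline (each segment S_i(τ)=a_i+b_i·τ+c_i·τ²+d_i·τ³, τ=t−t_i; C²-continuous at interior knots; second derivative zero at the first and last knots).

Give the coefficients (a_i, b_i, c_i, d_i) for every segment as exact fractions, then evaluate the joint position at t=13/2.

Δ: Δ0=-3, Δ1=3/2, Δ2=-3, Δ3=9/2
row 1: diag=8, rhs=27; c'=1/4, d'=27/8
row 2: denom=6−2·1/4=11/2; d'=(-27−2·27/8)/(11/2)=-135/22
row 3: denom=6−1·2/11=64/11; d'=(45−1·-135/22)/(64/11)=1125/128
back: M3=1125/128
back: M2=-135/22−2/11·1125/128=-495/64
back: M1=27/8−1/4·-495/64=1359/256
M: M0=0, M1=1359/256, M2=-495/64, M3=1125/128, M4=0
seg 0: a=2, c=M0/2=0, d=(M1−M0)/(6·2)=453/1024, b=Δ0−h0·(2M0+M1)/6=-1221/256
seg 1: a=-4, c=M1/2=1359/512, d=(M2−M1)/(6·2)=-1113/1024, b=Δ1−h1·(2M1+M2)/6=69/128
seg 2: a=-1, c=M2/2=-495/128, d=(M3−M2)/(6·1)=705/256, b=Δ2−h2·(2M2+M3)/6=-483/256
seg 3: a=-4, c=M3/2=1125/256, d=(M4−M3)/(6·2)=-375/512, b=Δ3−h3·(2M3+M4)/6=-87/64
t_q=13/2 → seg 3, τ=3/2; S=-4+-87/64·τ+1125/256·τ²+-375/512·τ³=5639/4096

  seg 0: a=2 b=-1221/256 c=0 d=453/1024
  seg 1: a=-4 b=69/128 c=1359/512 d=-1113/1024
  seg 2: a=-1 b=-483/256 c=-495/128 d=705/256
  seg 3: a=-4 b=-87/64 c=1125/256 d=-375/512
S(13/2) = 5639/4096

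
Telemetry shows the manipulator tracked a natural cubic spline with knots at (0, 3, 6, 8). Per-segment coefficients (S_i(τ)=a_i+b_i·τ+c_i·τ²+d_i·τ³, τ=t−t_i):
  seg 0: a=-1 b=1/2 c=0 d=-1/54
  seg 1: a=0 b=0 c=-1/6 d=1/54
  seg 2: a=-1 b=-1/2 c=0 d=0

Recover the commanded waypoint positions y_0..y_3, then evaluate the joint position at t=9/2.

y_0=-1 y_1=0 y_2=-1 y_3=-2
S(9/2) = -5/16

y_0 = S_0(0) = a_0 = -1
y_1 = S_1(0) = a_1 = 0
y_2 = S_2(0) = a_2 = -1
y_3 = S_2(2) = -2
t_q=9/2 is in segment 1 (τ=3/2); S_1(τ)=-5/16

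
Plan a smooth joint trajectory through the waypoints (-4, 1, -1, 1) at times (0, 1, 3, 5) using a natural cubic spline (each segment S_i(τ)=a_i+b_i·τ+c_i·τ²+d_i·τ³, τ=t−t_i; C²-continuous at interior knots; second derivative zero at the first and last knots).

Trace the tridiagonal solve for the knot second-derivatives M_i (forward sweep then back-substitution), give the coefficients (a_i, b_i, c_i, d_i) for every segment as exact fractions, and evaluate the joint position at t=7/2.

  seg 0: a=-4 b=68/11 c=0 d=-13/11
  seg 1: a=1 b=29/11 c=-39/11 d=19/22
  seg 2: a=-1 b=-13/11 c=18/11 d=-3/11
S(7/2) = -107/88

Δ: Δ0=5, Δ1=-1, Δ2=1
row 1: diag=6, rhs=-36; c'=1/3, d'=-6
row 2: denom=8−2·1/3=22/3; d'=(12−2·-6)/(22/3)=36/11
back: M2=36/11
back: M1=-6−1/3·36/11=-78/11
M: M0=0, M1=-78/11, M2=36/11, M3=0
seg 0: a=-4, c=M0/2=0, d=(M1−M0)/(6·1)=-13/11, b=Δ0−h0·(2M0+M1)/6=68/11
seg 1: a=1, c=M1/2=-39/11, d=(M2−M1)/(6·2)=19/22, b=Δ1−h1·(2M1+M2)/6=29/11
seg 2: a=-1, c=M2/2=18/11, d=(M3−M2)/(6·2)=-3/11, b=Δ2−h2·(2M2+M3)/6=-13/11
t_q=7/2 → seg 2, τ=1/2; S=-1+-13/11·τ+18/11·τ²+-3/11·τ³=-107/88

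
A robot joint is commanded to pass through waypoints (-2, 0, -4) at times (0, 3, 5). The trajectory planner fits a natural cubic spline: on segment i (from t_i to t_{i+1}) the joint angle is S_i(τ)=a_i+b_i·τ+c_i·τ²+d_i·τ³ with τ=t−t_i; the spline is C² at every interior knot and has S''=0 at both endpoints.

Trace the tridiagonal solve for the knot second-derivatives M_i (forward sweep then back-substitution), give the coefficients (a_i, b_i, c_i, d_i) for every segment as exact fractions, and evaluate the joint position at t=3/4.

  seg 0: a=-2 b=22/15 c=0 d=-4/45
  seg 1: a=0 b=-14/15 c=-4/5 d=2/15
S(3/4) = -15/16

Δ: Δ0=2/3, Δ1=-2
row 1: diag=10, rhs=-16; c'=1/5, d'=-8/5
back: M1=-8/5
M: M0=0, M1=-8/5, M2=0
seg 0: a=-2, c=M0/2=0, d=(M1−M0)/(6·3)=-4/45, b=Δ0−h0·(2M0+M1)/6=22/15
seg 1: a=0, c=M1/2=-4/5, d=(M2−M1)/(6·2)=2/15, b=Δ1−h1·(2M1+M2)/6=-14/15
t_q=3/4 → seg 0, τ=3/4; S=-2+22/15·τ+0·τ²+-4/45·τ³=-15/16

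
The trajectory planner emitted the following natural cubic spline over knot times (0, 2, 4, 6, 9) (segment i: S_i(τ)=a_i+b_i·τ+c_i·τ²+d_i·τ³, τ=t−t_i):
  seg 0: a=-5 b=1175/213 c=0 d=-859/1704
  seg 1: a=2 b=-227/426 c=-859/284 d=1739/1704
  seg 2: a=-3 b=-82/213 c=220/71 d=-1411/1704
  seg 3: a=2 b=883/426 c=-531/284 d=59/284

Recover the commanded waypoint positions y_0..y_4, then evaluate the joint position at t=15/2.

y_0 = S_0(0) = a_0 = -5
y_1 = S_1(0) = a_1 = 2
y_2 = S_2(0) = a_2 = -3
y_3 = S_3(0) = a_3 = 2
y_4 = S_3(3) = -3
t_q=15/2 is in segment 3 (τ=3/2); S_3(τ)=3643/2272

y_0=-5 y_1=2 y_2=-3 y_3=2 y_4=-3
S(15/2) = 3643/2272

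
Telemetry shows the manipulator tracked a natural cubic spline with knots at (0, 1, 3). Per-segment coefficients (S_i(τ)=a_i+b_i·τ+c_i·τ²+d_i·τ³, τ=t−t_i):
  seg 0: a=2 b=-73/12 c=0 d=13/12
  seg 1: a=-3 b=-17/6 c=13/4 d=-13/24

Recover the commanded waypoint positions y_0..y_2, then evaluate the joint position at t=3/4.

y_0=2 y_1=-3 y_2=0
S(3/4) = -539/256

y_0 = S_0(0) = a_0 = 2
y_1 = S_1(0) = a_1 = -3
y_2 = S_1(2) = 0
t_q=3/4 is in segment 0 (τ=3/4); S_0(τ)=-539/256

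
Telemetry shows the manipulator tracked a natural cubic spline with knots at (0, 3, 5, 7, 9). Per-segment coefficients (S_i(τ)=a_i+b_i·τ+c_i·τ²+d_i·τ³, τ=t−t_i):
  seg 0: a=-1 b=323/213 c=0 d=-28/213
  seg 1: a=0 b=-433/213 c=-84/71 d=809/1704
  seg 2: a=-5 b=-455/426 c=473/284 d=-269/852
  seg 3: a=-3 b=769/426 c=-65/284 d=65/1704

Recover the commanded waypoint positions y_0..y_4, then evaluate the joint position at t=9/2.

y_0 = S_0(0) = a_0 = -1
y_1 = S_1(0) = a_1 = 0
y_2 = S_2(0) = a_2 = -5
y_3 = S_3(0) = a_3 = -3
y_4 = S_3(2) = 0
t_q=9/2 is in segment 1 (τ=3/2); S_1(τ)=-18671/4544

y_0=-1 y_1=0 y_2=-5 y_3=-3 y_4=0
S(9/2) = -18671/4544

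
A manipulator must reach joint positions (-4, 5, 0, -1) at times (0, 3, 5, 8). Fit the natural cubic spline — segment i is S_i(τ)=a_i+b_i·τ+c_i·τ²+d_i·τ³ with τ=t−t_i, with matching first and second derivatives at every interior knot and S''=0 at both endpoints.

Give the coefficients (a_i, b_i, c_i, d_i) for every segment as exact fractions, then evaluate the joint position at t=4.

  seg 0: a=-4 b=233/48 c=0 d=-89/432
  seg 1: a=5 b=-17/24 c=-89/48 d=23/48
  seg 2: a=0 b=-19/8 c=49/48 d=-49/432
S(4) = 35/12

Δ: Δ0=3, Δ1=-5/2, Δ2=-1/3
row 1: diag=10, rhs=-33; c'=1/5, d'=-33/10
row 2: denom=10−2·1/5=48/5; d'=(13−2·-33/10)/(48/5)=49/24
back: M2=49/24
back: M1=-33/10−1/5·49/24=-89/24
M: M0=0, M1=-89/24, M2=49/24, M3=0
seg 0: a=-4, c=M0/2=0, d=(M1−M0)/(6·3)=-89/432, b=Δ0−h0·(2M0+M1)/6=233/48
seg 1: a=5, c=M1/2=-89/48, d=(M2−M1)/(6·2)=23/48, b=Δ1−h1·(2M1+M2)/6=-17/24
seg 2: a=0, c=M2/2=49/48, d=(M3−M2)/(6·3)=-49/432, b=Δ2−h2·(2M2+M3)/6=-19/8
t_q=4 → seg 1, τ=1; S=5+-17/24·τ+-89/48·τ²+23/48·τ³=35/12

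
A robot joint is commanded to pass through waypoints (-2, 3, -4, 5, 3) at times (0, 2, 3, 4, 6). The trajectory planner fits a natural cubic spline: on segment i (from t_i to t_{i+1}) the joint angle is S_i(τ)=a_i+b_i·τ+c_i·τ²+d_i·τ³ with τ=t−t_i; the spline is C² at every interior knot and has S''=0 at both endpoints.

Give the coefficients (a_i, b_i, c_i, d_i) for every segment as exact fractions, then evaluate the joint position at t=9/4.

Δ: Δ0=5/2, Δ1=-7, Δ2=9, Δ3=-1
row 1: diag=6, rhs=-57; c'=1/6, d'=-19/2
row 2: denom=4−1·1/6=23/6; d'=(96−1·-19/2)/(23/6)=633/23
row 3: denom=6−1·6/23=132/23; d'=(-60−1·633/23)/(132/23)=-61/4
back: M3=-61/4
back: M2=633/23−6/23·-61/4=63/2
back: M1=-19/2−1/6·63/2=-59/4
M: M0=0, M1=-59/4, M2=63/2, M3=-61/4, M4=0
seg 0: a=-2, c=M0/2=0, d=(M1−M0)/(6·2)=-59/48, b=Δ0−h0·(2M0+M1)/6=89/12
seg 1: a=3, c=M1/2=-59/8, d=(M2−M1)/(6·1)=185/24, b=Δ1−h1·(2M1+M2)/6=-22/3
seg 2: a=-4, c=M2/2=63/4, d=(M3−M2)/(6·1)=-187/24, b=Δ2−h2·(2M2+M3)/6=25/24
seg 3: a=5, c=M3/2=-61/8, d=(M4−M3)/(6·2)=61/48, b=Δ3−h3·(2M3+M4)/6=55/6
t_q=9/4 → seg 1, τ=1/4; S=3+-22/3·τ+-59/8·τ²+185/24·τ³=423/512

  seg 0: a=-2 b=89/12 c=0 d=-59/48
  seg 1: a=3 b=-22/3 c=-59/8 d=185/24
  seg 2: a=-4 b=25/24 c=63/4 d=-187/24
  seg 3: a=5 b=55/6 c=-61/8 d=61/48
S(9/4) = 423/512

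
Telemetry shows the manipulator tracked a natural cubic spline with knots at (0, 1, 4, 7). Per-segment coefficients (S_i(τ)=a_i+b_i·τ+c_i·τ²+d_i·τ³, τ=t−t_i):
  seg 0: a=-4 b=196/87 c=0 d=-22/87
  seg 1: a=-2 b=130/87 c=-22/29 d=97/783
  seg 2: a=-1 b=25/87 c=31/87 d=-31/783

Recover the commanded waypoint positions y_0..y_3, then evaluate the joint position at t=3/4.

y_0 = S_0(0) = a_0 = -4
y_1 = S_1(0) = a_1 = -2
y_2 = S_2(0) = a_2 = -1
y_3 = S_2(3) = 2
t_q=3/4 is in segment 0 (τ=3/4); S_0(τ)=-2243/928

y_0=-4 y_1=-2 y_2=-1 y_3=2
S(3/4) = -2243/928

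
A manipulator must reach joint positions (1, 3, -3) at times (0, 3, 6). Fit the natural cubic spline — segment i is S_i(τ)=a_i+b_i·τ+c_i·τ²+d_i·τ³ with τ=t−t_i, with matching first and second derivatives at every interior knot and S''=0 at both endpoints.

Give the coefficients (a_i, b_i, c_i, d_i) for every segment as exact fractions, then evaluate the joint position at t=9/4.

Δ: Δ0=2/3, Δ1=-2
row 1: diag=12, rhs=-16; c'=1/4, d'=-4/3
back: M1=-4/3
M: M0=0, M1=-4/3, M2=0
seg 0: a=1, c=M0/2=0, d=(M1−M0)/(6·3)=-2/27, b=Δ0−h0·(2M0+M1)/6=4/3
seg 1: a=3, c=M1/2=-2/3, d=(M2−M1)/(6·3)=2/27, b=Δ1−h1·(2M1+M2)/6=-2/3
t_q=9/4 → seg 0, τ=9/4; S=1+4/3·τ+0·τ²+-2/27·τ³=101/32

  seg 0: a=1 b=4/3 c=0 d=-2/27
  seg 1: a=3 b=-2/3 c=-2/3 d=2/27
S(9/4) = 101/32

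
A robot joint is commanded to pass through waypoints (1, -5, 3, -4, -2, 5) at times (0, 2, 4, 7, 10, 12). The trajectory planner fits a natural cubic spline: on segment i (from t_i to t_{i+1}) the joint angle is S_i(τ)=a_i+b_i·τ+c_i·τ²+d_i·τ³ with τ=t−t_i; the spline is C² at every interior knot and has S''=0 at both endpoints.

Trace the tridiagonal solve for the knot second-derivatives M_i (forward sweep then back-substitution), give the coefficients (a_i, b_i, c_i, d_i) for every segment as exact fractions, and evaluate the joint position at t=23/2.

Δ: Δ0=-3, Δ1=4, Δ2=-7/3, Δ3=2/3, Δ4=7/2
row 1: diag=8, rhs=42; c'=1/4, d'=21/4
row 2: denom=10−2·1/4=19/2; d'=(-38−2·21/4)/(19/2)=-97/19
row 3: denom=12−3·6/19=210/19; d'=(18−3·-97/19)/(210/19)=211/70
row 4: denom=10−3·19/70=643/70; d'=(17−3·211/70)/(643/70)=557/643
back: M4=557/643
back: M3=211/70−19/70·557/643=1787/643
back: M2=-97/19−6/19·1787/643=-3847/643
back: M1=21/4−1/4·-3847/643=8675/1286
M: M0=0, M1=8675/1286, M2=-3847/643, M3=1787/643, M4=557/643, M5=0
seg 0: a=1, c=M0/2=0, d=(M1−M0)/(6·2)=8675/15432, b=Δ0−h0·(2M0+M1)/6=-20249/3858
seg 1: a=-5, c=M1/2=8675/2572, d=(M2−M1)/(6·2)=-16369/15432, b=Δ1−h1·(2M1+M2)/6=2888/1929
seg 2: a=3, c=M2/2=-3847/1286, d=(M3−M2)/(6·3)=313/643, b=Δ2−h2·(2M2+M3)/6=8719/3858
seg 3: a=-4, c=M3/2=1787/1286, d=(M4−M3)/(6·3)=-205/1929, b=Δ3−h3·(2M3+M4)/6=-9821/3858
seg 4: a=-2, c=M4/2=557/1286, d=(M5−M4)/(6·2)=-557/7716, b=Δ4−h4·(2M4+M5)/6=11275/3858
t_q=23/2 → seg 4, τ=3/2; S=-2+11275/3858·τ+557/1286·τ²+-557/7716·τ³=64087/20576

  seg 0: a=1 b=-20249/3858 c=0 d=8675/15432
  seg 1: a=-5 b=2888/1929 c=8675/2572 d=-16369/15432
  seg 2: a=3 b=8719/3858 c=-3847/1286 d=313/643
  seg 3: a=-4 b=-9821/3858 c=1787/1286 d=-205/1929
  seg 4: a=-2 b=11275/3858 c=557/1286 d=-557/7716
S(23/2) = 64087/20576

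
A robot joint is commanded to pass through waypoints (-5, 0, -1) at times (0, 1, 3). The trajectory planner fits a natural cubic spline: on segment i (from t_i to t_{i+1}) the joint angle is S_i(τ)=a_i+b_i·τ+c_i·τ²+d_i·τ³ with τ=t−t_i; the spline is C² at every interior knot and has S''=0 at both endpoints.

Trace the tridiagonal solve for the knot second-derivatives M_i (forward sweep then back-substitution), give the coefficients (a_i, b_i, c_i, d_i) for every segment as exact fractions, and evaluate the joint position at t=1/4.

  seg 0: a=-5 b=71/12 c=0 d=-11/12
  seg 1: a=0 b=19/6 c=-11/4 d=11/24
S(1/4) = -905/256

Δ: Δ0=5, Δ1=-1/2
row 1: diag=6, rhs=-33; c'=1/3, d'=-11/2
back: M1=-11/2
M: M0=0, M1=-11/2, M2=0
seg 0: a=-5, c=M0/2=0, d=(M1−M0)/(6·1)=-11/12, b=Δ0−h0·(2M0+M1)/6=71/12
seg 1: a=0, c=M1/2=-11/4, d=(M2−M1)/(6·2)=11/24, b=Δ1−h1·(2M1+M2)/6=19/6
t_q=1/4 → seg 0, τ=1/4; S=-5+71/12·τ+0·τ²+-11/12·τ³=-905/256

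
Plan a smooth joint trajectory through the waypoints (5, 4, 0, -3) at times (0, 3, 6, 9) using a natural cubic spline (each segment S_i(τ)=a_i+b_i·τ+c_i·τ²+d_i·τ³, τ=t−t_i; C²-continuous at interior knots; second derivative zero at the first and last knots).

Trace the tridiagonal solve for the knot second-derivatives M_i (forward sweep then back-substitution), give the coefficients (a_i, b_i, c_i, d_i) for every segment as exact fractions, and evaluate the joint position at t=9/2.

Δ: Δ0=-1/3, Δ1=-4/3, Δ2=-1
row 1: diag=12, rhs=-6; c'=1/4, d'=-1/2
row 2: denom=12−3·1/4=45/4; d'=(2−3·-1/2)/(45/4)=14/45
back: M2=14/45
back: M1=-1/2−1/4·14/45=-26/45
M: M0=0, M1=-26/45, M2=14/45, M3=0
seg 0: a=5, c=M0/2=0, d=(M1−M0)/(6·3)=-13/405, b=Δ0−h0·(2M0+M1)/6=-2/45
seg 1: a=4, c=M1/2=-13/45, d=(M2−M1)/(6·3)=4/81, b=Δ1−h1·(2M1+M2)/6=-41/45
seg 2: a=0, c=M2/2=7/45, d=(M3−M2)/(6·3)=-7/405, b=Δ2−h2·(2M2+M3)/6=-59/45
t_q=9/2 → seg 1, τ=3/2; S=4+-41/45·τ+-13/45·τ²+4/81·τ³=43/20

  seg 0: a=5 b=-2/45 c=0 d=-13/405
  seg 1: a=4 b=-41/45 c=-13/45 d=4/81
  seg 2: a=0 b=-59/45 c=7/45 d=-7/405
S(9/2) = 43/20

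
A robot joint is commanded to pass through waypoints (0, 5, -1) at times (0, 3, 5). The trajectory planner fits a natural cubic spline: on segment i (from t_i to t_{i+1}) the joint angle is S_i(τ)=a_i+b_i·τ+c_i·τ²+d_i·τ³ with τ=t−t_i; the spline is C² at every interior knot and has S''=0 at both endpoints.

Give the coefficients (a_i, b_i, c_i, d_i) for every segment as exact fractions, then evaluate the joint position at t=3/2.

  seg 0: a=0 b=46/15 c=0 d=-7/45
  seg 1: a=5 b=-17/15 c=-7/5 d=7/30
S(3/2) = 163/40

Δ: Δ0=5/3, Δ1=-3
row 1: diag=10, rhs=-28; c'=1/5, d'=-14/5
back: M1=-14/5
M: M0=0, M1=-14/5, M2=0
seg 0: a=0, c=M0/2=0, d=(M1−M0)/(6·3)=-7/45, b=Δ0−h0·(2M0+M1)/6=46/15
seg 1: a=5, c=M1/2=-7/5, d=(M2−M1)/(6·2)=7/30, b=Δ1−h1·(2M1+M2)/6=-17/15
t_q=3/2 → seg 0, τ=3/2; S=0+46/15·τ+0·τ²+-7/45·τ³=163/40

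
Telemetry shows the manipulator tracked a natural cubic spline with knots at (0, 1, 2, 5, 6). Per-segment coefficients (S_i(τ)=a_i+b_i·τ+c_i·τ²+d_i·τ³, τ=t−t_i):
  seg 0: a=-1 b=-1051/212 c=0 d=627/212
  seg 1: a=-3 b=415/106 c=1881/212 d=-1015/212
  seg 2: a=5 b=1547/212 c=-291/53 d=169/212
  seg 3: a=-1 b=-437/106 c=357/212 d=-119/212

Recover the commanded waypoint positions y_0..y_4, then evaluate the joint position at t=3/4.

y_0 = S_0(0) = a_0 = -1
y_1 = S_1(0) = a_1 = -3
y_2 = S_2(0) = a_2 = 5
y_3 = S_3(0) = a_3 = -1
y_4 = S_3(1) = -4
t_q=3/4 is in segment 0 (τ=3/4); S_0(τ)=-47087/13568

y_0=-1 y_1=-3 y_2=5 y_3=-1 y_4=-4
S(3/4) = -47087/13568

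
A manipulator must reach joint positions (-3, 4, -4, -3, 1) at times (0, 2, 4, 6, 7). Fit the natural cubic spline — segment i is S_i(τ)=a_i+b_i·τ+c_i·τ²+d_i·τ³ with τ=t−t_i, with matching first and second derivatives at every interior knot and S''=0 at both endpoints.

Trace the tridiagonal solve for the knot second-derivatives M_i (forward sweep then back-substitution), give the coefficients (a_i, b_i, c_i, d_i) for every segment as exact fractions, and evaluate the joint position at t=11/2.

  seg 0: a=-3 b=236/41 c=0 d=-185/328
  seg 1: a=4 b=-83/82 c=-555/164 d=155/164
  seg 2: a=-4 b=-263/82 c=375/164 d=-71/328
  seg 3: a=-3 b=137/41 c=81/82 d=-27/82
S(11/2) = -11537/2624

Δ: Δ0=7/2, Δ1=-4, Δ2=1/2, Δ3=4
row 1: diag=8, rhs=-45; c'=1/4, d'=-45/8
row 2: denom=8−2·1/4=15/2; d'=(27−2·-45/8)/(15/2)=51/10
row 3: denom=6−2·4/15=82/15; d'=(21−2·51/10)/(82/15)=81/41
back: M3=81/41
back: M2=51/10−4/15·81/41=375/82
back: M1=-45/8−1/4·375/82=-555/82
M: M0=0, M1=-555/82, M2=375/82, M3=81/41, M4=0
seg 0: a=-3, c=M0/2=0, d=(M1−M0)/(6·2)=-185/328, b=Δ0−h0·(2M0+M1)/6=236/41
seg 1: a=4, c=M1/2=-555/164, d=(M2−M1)/(6·2)=155/164, b=Δ1−h1·(2M1+M2)/6=-83/82
seg 2: a=-4, c=M2/2=375/164, d=(M3−M2)/(6·2)=-71/328, b=Δ2−h2·(2M2+M3)/6=-263/82
seg 3: a=-3, c=M3/2=81/82, d=(M4−M3)/(6·1)=-27/82, b=Δ3−h3·(2M3+M4)/6=137/41
t_q=11/2 → seg 2, τ=3/2; S=-4+-263/82·τ+375/164·τ²+-71/328·τ³=-11537/2624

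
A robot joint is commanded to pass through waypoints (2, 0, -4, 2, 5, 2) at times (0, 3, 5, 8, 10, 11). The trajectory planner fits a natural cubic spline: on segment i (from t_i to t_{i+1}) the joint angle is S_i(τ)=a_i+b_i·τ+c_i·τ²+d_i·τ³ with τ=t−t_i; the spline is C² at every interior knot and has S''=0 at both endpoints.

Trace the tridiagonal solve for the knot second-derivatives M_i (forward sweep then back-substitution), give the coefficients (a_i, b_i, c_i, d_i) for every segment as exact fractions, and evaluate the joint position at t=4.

Δ: Δ0=-2/3, Δ1=-2, Δ2=2, Δ3=3/2, Δ4=-3
row 1: diag=10, rhs=-8; c'=1/5, d'=-4/5
row 2: denom=10−2·1/5=48/5; d'=(24−2·-4/5)/(48/5)=8/3
row 3: denom=10−3·5/16=145/16; d'=(-3−3·8/3)/(145/16)=-176/145
row 4: denom=6−2·32/145=806/145; d'=(-27−2·-176/145)/(806/145)=-3563/806
back: M4=-3563/806
back: M3=-176/145−32/145·-3563/806=-96/403
back: M2=8/3−5/16·-96/403=3314/1209
back: M1=-4/5−1/5·3314/1209=-1630/1209
M: M0=0, M1=-1630/1209, M2=3314/1209, M3=-96/403, M4=-3563/806, M5=0
seg 0: a=2, c=M0/2=0, d=(M1−M0)/(6·3)=-815/10881, b=Δ0−h0·(2M0+M1)/6=3/403
seg 1: a=0, c=M1/2=-815/1209, d=(M2−M1)/(6·2)=412/1209, b=Δ1−h1·(2M1+M2)/6=-812/403
seg 2: a=-4, c=M2/2=1657/1209, d=(M3−M2)/(6·3)=-1801/10881, b=Δ2−h2·(2M2+M3)/6=-752/1209
seg 3: a=2, c=M3/2=-48/403, d=(M4−M3)/(6·2)=-3371/9672, b=Δ3−h3·(2M3+M4)/6=3787/1209
seg 4: a=5, c=M4/2=-3563/1612, d=(M5−M4)/(6·1)=3563/4836, b=Δ4−h4·(2M4+M5)/6=-3691/2418
t_q=4 → seg 1, τ=1; S=0+-812/403·τ+-815/1209·τ²+412/1209·τ³=-2839/1209

  seg 0: a=2 b=3/403 c=0 d=-815/10881
  seg 1: a=0 b=-812/403 c=-815/1209 d=412/1209
  seg 2: a=-4 b=-752/1209 c=1657/1209 d=-1801/10881
  seg 3: a=2 b=3787/1209 c=-48/403 d=-3371/9672
  seg 4: a=5 b=-3691/2418 c=-3563/1612 d=3563/4836
S(4) = -2839/1209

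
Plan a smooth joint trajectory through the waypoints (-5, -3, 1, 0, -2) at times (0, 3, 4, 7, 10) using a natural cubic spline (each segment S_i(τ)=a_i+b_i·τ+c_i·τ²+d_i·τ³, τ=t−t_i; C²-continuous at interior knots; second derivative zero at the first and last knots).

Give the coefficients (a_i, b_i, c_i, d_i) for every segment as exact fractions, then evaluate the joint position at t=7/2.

Δ: Δ0=2/3, Δ1=4, Δ2=-1/3, Δ3=-2/3
row 1: diag=8, rhs=20; c'=1/8, d'=5/2
row 2: denom=8−1·1/8=63/8; d'=(-26−1·5/2)/(63/8)=-76/21
row 3: denom=12−3·8/21=76/7; d'=(-2−3·-76/21)/(76/7)=31/38
back: M3=31/38
back: M2=-76/21−8/21·31/38=-224/57
back: M1=5/2−1/8·-224/57=341/114
M: M0=0, M1=341/114, M2=-224/57, M3=31/38, M4=0
seg 0: a=-5, c=M0/2=0, d=(M1−M0)/(6·3)=341/2052, b=Δ0−h0·(2M0+M1)/6=-63/76
seg 1: a=-3, c=M1/2=341/228, d=(M2−M1)/(6·1)=-263/228, b=Δ1−h1·(2M1+M2)/6=139/38
seg 2: a=1, c=M2/2=-112/57, d=(M3−M2)/(6·3)=541/2052, b=Δ2−h2·(2M2+M3)/6=727/228
seg 3: a=0, c=M3/2=31/76, d=(M4−M3)/(6·3)=-31/684, b=Δ3−h3·(2M3+M4)/6=-169/114
t_q=7/2 → seg 1, τ=1/2; S=-3+139/38·τ+341/228·τ²+-263/228·τ³=-1717/1824

  seg 0: a=-5 b=-63/76 c=0 d=341/2052
  seg 1: a=-3 b=139/38 c=341/228 d=-263/228
  seg 2: a=1 b=727/228 c=-112/57 d=541/2052
  seg 3: a=0 b=-169/114 c=31/76 d=-31/684
S(7/2) = -1717/1824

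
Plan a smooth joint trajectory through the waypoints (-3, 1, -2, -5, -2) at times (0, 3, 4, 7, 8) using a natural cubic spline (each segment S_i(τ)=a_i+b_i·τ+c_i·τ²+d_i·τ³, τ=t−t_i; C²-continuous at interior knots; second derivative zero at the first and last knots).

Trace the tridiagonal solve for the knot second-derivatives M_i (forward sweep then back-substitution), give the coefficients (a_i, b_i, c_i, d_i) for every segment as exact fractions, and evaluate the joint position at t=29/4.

  seg 0: a=-3 b=1303/432 c=0 d=-727/3888
  seg 1: a=1 b=-439/216 c=-727/432 d=103/144
  seg 2: a=-2 b=-1405/432 c=25/54 d=373/3888
  seg 3: a=-5 b=457/216 c=191/144 d=-191/432
S(29/4) = -40505/9216

Δ: Δ0=4/3, Δ1=-3, Δ2=-1, Δ3=3
row 1: diag=8, rhs=-26; c'=1/8, d'=-13/4
row 2: denom=8−1·1/8=63/8; d'=(12−1·-13/4)/(63/8)=122/63
row 3: denom=8−3·8/21=48/7; d'=(24−3·122/63)/(48/7)=191/72
back: M3=191/72
back: M2=122/63−8/21·191/72=25/27
back: M1=-13/4−1/8·25/27=-727/216
M: M0=0, M1=-727/216, M2=25/27, M3=191/72, M4=0
seg 0: a=-3, c=M0/2=0, d=(M1−M0)/(6·3)=-727/3888, b=Δ0−h0·(2M0+M1)/6=1303/432
seg 1: a=1, c=M1/2=-727/432, d=(M2−M1)/(6·1)=103/144, b=Δ1−h1·(2M1+M2)/6=-439/216
seg 2: a=-2, c=M2/2=25/54, d=(M3−M2)/(6·3)=373/3888, b=Δ2−h2·(2M2+M3)/6=-1405/432
seg 3: a=-5, c=M3/2=191/144, d=(M4−M3)/(6·1)=-191/432, b=Δ3−h3·(2M3+M4)/6=457/216
t_q=29/4 → seg 3, τ=1/4; S=-5+457/216·τ+191/144·τ²+-191/432·τ³=-40505/9216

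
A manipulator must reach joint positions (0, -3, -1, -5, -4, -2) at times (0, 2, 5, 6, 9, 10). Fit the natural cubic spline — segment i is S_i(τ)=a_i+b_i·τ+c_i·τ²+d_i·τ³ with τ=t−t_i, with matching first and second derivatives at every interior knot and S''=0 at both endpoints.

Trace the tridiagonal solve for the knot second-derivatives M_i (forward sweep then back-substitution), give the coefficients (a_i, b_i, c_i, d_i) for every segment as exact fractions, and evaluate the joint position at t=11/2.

Δ: Δ0=-3/2, Δ1=2/3, Δ2=-4, Δ3=1/3, Δ4=2
row 1: diag=10, rhs=13; c'=3/10, d'=13/10
row 2: denom=8−3·3/10=71/10; d'=(-28−3·13/10)/(71/10)=-319/71
row 3: denom=8−1·10/71=558/71; d'=(26−1·-319/71)/(558/71)=2165/558
row 4: denom=8−3·71/186=425/62; d'=(10−3·2165/558)/(425/62)=-61/255
back: M4=-61/255
back: M3=2165/558−71/186·-61/255=3038/765
back: M2=-319/71−10/71·3038/765=-773/153
back: M1=13/10−3/10·-773/153=718/255
M: M0=0, M1=718/255, M2=-773/153, M3=3038/765, M4=-61/255, M5=0
seg 0: a=0, c=M0/2=0, d=(M1−M0)/(6·2)=359/1530, b=Δ0−h0·(2M0+M1)/6=-3731/1530
seg 1: a=-3, c=M1/2=359/255, d=(M2−M1)/(6·3)=-6019/13770, b=Δ1−h1·(2M1+M2)/6=577/1530
seg 2: a=-1, c=M2/2=-773/306, d=(M3−M2)/(6·1)=767/510, b=Δ2−h2·(2M2+M3)/6=-134/45
seg 3: a=-5, c=M3/2=1519/765, d=(M4−M3)/(6·3)=-3221/13770, b=Δ3−h3·(2M3+M4)/6=-5383/1530
seg 4: a=-4, c=M4/2=-61/510, d=(M5−M4)/(6·1)=61/1530, b=Δ4−h4·(2M4+M5)/6=1591/765
t_q=11/2 → seg 2, τ=1/2; S=-1+-134/45·τ+-773/306·τ²+767/510·τ³=-35893/12240

  seg 0: a=0 b=-3731/1530 c=0 d=359/1530
  seg 1: a=-3 b=577/1530 c=359/255 d=-6019/13770
  seg 2: a=-1 b=-134/45 c=-773/306 d=767/510
  seg 3: a=-5 b=-5383/1530 c=1519/765 d=-3221/13770
  seg 4: a=-4 b=1591/765 c=-61/510 d=61/1530
S(11/2) = -35893/12240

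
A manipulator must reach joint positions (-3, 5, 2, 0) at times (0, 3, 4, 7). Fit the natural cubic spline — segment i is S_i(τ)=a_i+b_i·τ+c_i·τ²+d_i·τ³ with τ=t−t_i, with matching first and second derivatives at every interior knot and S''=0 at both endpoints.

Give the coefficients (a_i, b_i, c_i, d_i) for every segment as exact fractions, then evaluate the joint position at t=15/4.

Δ: Δ0=8/3, Δ1=-3, Δ2=-2/3
row 1: diag=8, rhs=-34; c'=1/8, d'=-17/4
row 2: denom=8−1·1/8=63/8; d'=(14−1·-17/4)/(63/8)=146/63
back: M2=146/63
back: M1=-17/4−1/8·146/63=-286/63
M: M0=0, M1=-286/63, M2=146/63, M3=0
seg 0: a=-3, c=M0/2=0, d=(M1−M0)/(6·3)=-143/567, b=Δ0−h0·(2M0+M1)/6=311/63
seg 1: a=5, c=M1/2=-143/63, d=(M2−M1)/(6·1)=8/7, b=Δ1−h1·(2M1+M2)/6=-118/63
seg 2: a=2, c=M2/2=73/63, d=(M3−M2)/(6·3)=-73/567, b=Δ2−h2·(2M2+M3)/6=-188/63
t_q=15/4 → seg 1, τ=3/4; S=5+-118/63·τ+-143/63·τ²+8/7·τ³=941/336

  seg 0: a=-3 b=311/63 c=0 d=-143/567
  seg 1: a=5 b=-118/63 c=-143/63 d=8/7
  seg 2: a=2 b=-188/63 c=73/63 d=-73/567
S(15/4) = 941/336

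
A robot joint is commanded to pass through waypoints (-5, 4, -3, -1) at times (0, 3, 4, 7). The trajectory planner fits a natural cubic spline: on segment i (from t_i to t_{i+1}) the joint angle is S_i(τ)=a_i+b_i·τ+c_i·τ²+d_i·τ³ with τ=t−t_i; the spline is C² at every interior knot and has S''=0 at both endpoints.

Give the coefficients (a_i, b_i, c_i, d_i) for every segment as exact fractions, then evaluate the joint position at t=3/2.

  seg 0: a=-5 b=452/63 c=0 d=-263/567
  seg 1: a=4 b=-337/63 c=-263/63 d=53/21
  seg 2: a=-3 b=-386/63 c=214/63 d=-214/567
S(3/2) = 235/56

Δ: Δ0=3, Δ1=-7, Δ2=2/3
row 1: diag=8, rhs=-60; c'=1/8, d'=-15/2
row 2: denom=8−1·1/8=63/8; d'=(46−1·-15/2)/(63/8)=428/63
back: M2=428/63
back: M1=-15/2−1/8·428/63=-526/63
M: M0=0, M1=-526/63, M2=428/63, M3=0
seg 0: a=-5, c=M0/2=0, d=(M1−M0)/(6·3)=-263/567, b=Δ0−h0·(2M0+M1)/6=452/63
seg 1: a=4, c=M1/2=-263/63, d=(M2−M1)/(6·1)=53/21, b=Δ1−h1·(2M1+M2)/6=-337/63
seg 2: a=-3, c=M2/2=214/63, d=(M3−M2)/(6·3)=-214/567, b=Δ2−h2·(2M2+M3)/6=-386/63
t_q=3/2 → seg 0, τ=3/2; S=-5+452/63·τ+0·τ²+-263/567·τ³=235/56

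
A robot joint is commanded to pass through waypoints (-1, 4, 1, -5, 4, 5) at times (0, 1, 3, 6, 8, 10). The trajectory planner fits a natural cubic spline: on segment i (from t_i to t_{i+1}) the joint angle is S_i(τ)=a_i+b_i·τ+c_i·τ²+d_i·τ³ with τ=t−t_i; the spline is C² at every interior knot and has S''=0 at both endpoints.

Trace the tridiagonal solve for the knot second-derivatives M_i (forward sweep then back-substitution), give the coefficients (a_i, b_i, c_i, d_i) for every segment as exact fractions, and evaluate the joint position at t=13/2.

Δ: Δ0=5, Δ1=-3/2, Δ2=-2, Δ3=9/2, Δ4=1/2
row 1: diag=6, rhs=-39; c'=1/3, d'=-13/2
row 2: denom=10−2·1/3=28/3; d'=(-3−2·-13/2)/(28/3)=15/14
row 3: denom=10−3·9/28=253/28; d'=(39−3·15/14)/(253/28)=1002/253
row 4: denom=8−2·56/253=1912/253; d'=(-24−2·1002/253)/(1912/253)=-2019/478
back: M4=-2019/478
back: M3=1002/253−56/253·-2019/478=1170/239
back: M2=15/14−9/28·1170/239=-120/239
back: M1=-13/2−1/3·-120/239=-3027/478
M: M0=0, M1=-3027/478, M2=-120/239, M3=1170/239, M4=-2019/478, M5=0
seg 0: a=-1, c=M0/2=0, d=(M1−M0)/(6·1)=-1009/956, b=Δ0−h0·(2M0+M1)/6=5789/956
seg 1: a=4, c=M1/2=-3027/956, d=(M2−M1)/(6·2)=929/1912, b=Δ1−h1·(2M1+M2)/6=1381/478
seg 2: a=1, c=M2/2=-60/239, d=(M3−M2)/(6·3)=215/717, b=Δ2−h2·(2M2+M3)/6=-943/239
seg 3: a=-5, c=M3/2=585/239, d=(M4−M3)/(6·2)=-1453/1912, b=Δ3−h3·(2M3+M4)/6=632/239
seg 4: a=4, c=M4/2=-2019/956, d=(M5−M4)/(6·2)=673/1912, b=Δ4−h4·(2M4+M5)/6=1585/478
t_q=13/2 → seg 3, τ=1/2; S=-5+632/239·τ+585/239·τ²+-1453/1912·τ³=-48349/15296

  seg 0: a=-1 b=5789/956 c=0 d=-1009/956
  seg 1: a=4 b=1381/478 c=-3027/956 d=929/1912
  seg 2: a=1 b=-943/239 c=-60/239 d=215/717
  seg 3: a=-5 b=632/239 c=585/239 d=-1453/1912
  seg 4: a=4 b=1585/478 c=-2019/956 d=673/1912
S(13/2) = -48349/15296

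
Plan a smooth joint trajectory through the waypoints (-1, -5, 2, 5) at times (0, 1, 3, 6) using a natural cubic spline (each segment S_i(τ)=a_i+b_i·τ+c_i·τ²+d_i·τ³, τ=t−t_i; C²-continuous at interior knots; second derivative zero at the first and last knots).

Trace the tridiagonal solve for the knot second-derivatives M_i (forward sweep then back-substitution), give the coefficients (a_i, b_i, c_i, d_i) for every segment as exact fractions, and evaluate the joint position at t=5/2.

  seg 0: a=-1 b=-38/7 c=0 d=10/7
  seg 1: a=-5 b=-8/7 c=30/7 d=-55/56
  seg 2: a=2 b=59/14 c=-45/28 d=5/28
S(5/2) = -173/448

Δ: Δ0=-4, Δ1=7/2, Δ2=1
row 1: diag=6, rhs=45; c'=1/3, d'=15/2
row 2: denom=10−2·1/3=28/3; d'=(-15−2·15/2)/(28/3)=-45/14
back: M2=-45/14
back: M1=15/2−1/3·-45/14=60/7
M: M0=0, M1=60/7, M2=-45/14, M3=0
seg 0: a=-1, c=M0/2=0, d=(M1−M0)/(6·1)=10/7, b=Δ0−h0·(2M0+M1)/6=-38/7
seg 1: a=-5, c=M1/2=30/7, d=(M2−M1)/(6·2)=-55/56, b=Δ1−h1·(2M1+M2)/6=-8/7
seg 2: a=2, c=M2/2=-45/28, d=(M3−M2)/(6·3)=5/28, b=Δ2−h2·(2M2+M3)/6=59/14
t_q=5/2 → seg 1, τ=3/2; S=-5+-8/7·τ+30/7·τ²+-55/56·τ³=-173/448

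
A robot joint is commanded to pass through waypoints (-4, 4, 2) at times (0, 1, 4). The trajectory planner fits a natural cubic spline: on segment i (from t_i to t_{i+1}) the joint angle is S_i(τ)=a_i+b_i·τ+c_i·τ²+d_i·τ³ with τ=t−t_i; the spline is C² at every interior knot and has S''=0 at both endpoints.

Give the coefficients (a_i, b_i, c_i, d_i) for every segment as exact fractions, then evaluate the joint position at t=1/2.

Δ: Δ0=8, Δ1=-2/3
row 1: diag=8, rhs=-52; c'=3/8, d'=-13/2
back: M1=-13/2
M: M0=0, M1=-13/2, M2=0
seg 0: a=-4, c=M0/2=0, d=(M1−M0)/(6·1)=-13/12, b=Δ0−h0·(2M0+M1)/6=109/12
seg 1: a=4, c=M1/2=-13/4, d=(M2−M1)/(6·3)=13/36, b=Δ1−h1·(2M1+M2)/6=35/6
t_q=1/2 → seg 0, τ=1/2; S=-4+109/12·τ+0·τ²+-13/12·τ³=13/32

  seg 0: a=-4 b=109/12 c=0 d=-13/12
  seg 1: a=4 b=35/6 c=-13/4 d=13/36
S(1/2) = 13/32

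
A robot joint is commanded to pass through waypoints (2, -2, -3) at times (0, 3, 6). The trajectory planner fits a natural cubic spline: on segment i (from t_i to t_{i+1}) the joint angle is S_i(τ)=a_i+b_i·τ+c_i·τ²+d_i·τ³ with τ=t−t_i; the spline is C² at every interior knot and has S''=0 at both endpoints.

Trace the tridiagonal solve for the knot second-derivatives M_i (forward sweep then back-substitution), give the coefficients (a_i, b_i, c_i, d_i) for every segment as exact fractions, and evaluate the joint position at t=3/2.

  seg 0: a=2 b=-19/12 c=0 d=1/36
  seg 1: a=-2 b=-5/6 c=1/4 d=-1/36
S(3/2) = -9/32

Δ: Δ0=-4/3, Δ1=-1/3
row 1: diag=12, rhs=6; c'=1/4, d'=1/2
back: M1=1/2
M: M0=0, M1=1/2, M2=0
seg 0: a=2, c=M0/2=0, d=(M1−M0)/(6·3)=1/36, b=Δ0−h0·(2M0+M1)/6=-19/12
seg 1: a=-2, c=M1/2=1/4, d=(M2−M1)/(6·3)=-1/36, b=Δ1−h1·(2M1+M2)/6=-5/6
t_q=3/2 → seg 0, τ=3/2; S=2+-19/12·τ+0·τ²+1/36·τ³=-9/32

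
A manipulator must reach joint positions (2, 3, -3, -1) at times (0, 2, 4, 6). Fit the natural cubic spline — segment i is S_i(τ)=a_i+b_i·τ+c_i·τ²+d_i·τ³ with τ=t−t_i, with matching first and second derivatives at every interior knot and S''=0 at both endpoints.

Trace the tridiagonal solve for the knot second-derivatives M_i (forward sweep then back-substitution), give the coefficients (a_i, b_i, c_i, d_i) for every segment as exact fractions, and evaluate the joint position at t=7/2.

  seg 0: a=2 b=17/10 c=0 d=-3/10
  seg 1: a=3 b=-19/10 c=-9/5 d=5/8
  seg 2: a=-3 b=-8/5 c=39/20 d=-13/40
S(7/2) = -573/320

Δ: Δ0=1/2, Δ1=-3, Δ2=1
row 1: diag=8, rhs=-21; c'=1/4, d'=-21/8
row 2: denom=8−2·1/4=15/2; d'=(24−2·-21/8)/(15/2)=39/10
back: M2=39/10
back: M1=-21/8−1/4·39/10=-18/5
M: M0=0, M1=-18/5, M2=39/10, M3=0
seg 0: a=2, c=M0/2=0, d=(M1−M0)/(6·2)=-3/10, b=Δ0−h0·(2M0+M1)/6=17/10
seg 1: a=3, c=M1/2=-9/5, d=(M2−M1)/(6·2)=5/8, b=Δ1−h1·(2M1+M2)/6=-19/10
seg 2: a=-3, c=M2/2=39/20, d=(M3−M2)/(6·2)=-13/40, b=Δ2−h2·(2M2+M3)/6=-8/5
t_q=7/2 → seg 1, τ=3/2; S=3+-19/10·τ+-9/5·τ²+5/8·τ³=-573/320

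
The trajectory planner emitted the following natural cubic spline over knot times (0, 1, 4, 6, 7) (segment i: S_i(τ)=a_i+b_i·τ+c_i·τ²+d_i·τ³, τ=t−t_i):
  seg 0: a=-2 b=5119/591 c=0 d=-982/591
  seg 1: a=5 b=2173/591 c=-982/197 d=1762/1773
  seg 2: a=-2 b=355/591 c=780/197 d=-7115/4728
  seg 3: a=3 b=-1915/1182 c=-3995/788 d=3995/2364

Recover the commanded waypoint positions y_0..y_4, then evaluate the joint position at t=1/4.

y_0 = S_0(0) = a_0 = -2
y_1 = S_1(0) = a_1 = 5
y_2 = S_2(0) = a_2 = -2
y_3 = S_3(0) = a_3 = 3
y_4 = S_3(1) = -2
t_q=1/4 is in segment 0 (τ=1/4); S_0(τ)=879/6304

y_0=-2 y_1=5 y_2=-2 y_3=3 y_4=-2
S(1/4) = 879/6304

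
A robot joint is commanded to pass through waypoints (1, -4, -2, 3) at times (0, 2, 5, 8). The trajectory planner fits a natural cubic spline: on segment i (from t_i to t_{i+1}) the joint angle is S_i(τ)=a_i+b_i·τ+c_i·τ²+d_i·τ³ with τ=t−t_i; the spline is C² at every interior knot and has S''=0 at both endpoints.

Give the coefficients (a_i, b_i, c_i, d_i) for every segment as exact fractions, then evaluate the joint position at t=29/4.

Δ: Δ0=-5/2, Δ1=2/3, Δ2=5/3
row 1: diag=10, rhs=19; c'=3/10, d'=19/10
row 2: denom=12−3·3/10=111/10; d'=(6−3·19/10)/(111/10)=1/37
back: M2=1/37
back: M1=19/10−3/10·1/37=70/37
M: M0=0, M1=70/37, M2=1/37, M3=0
seg 0: a=1, c=M0/2=0, d=(M1−M0)/(6·2)=35/222, b=Δ0−h0·(2M0+M1)/6=-695/222
seg 1: a=-4, c=M1/2=35/37, d=(M2−M1)/(6·3)=-23/222, b=Δ1−h1·(2M1+M2)/6=-275/222
seg 2: a=-2, c=M2/2=1/74, d=(M3−M2)/(6·3)=-1/666, b=Δ2−h2·(2M2+M3)/6=182/111
t_q=29/4 → seg 2, τ=9/4; S=-2+182/111·τ+1/74·τ²+-1/666·τ³=8243/4736

  seg 0: a=1 b=-695/222 c=0 d=35/222
  seg 1: a=-4 b=-275/222 c=35/37 d=-23/222
  seg 2: a=-2 b=182/111 c=1/74 d=-1/666
S(29/4) = 8243/4736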